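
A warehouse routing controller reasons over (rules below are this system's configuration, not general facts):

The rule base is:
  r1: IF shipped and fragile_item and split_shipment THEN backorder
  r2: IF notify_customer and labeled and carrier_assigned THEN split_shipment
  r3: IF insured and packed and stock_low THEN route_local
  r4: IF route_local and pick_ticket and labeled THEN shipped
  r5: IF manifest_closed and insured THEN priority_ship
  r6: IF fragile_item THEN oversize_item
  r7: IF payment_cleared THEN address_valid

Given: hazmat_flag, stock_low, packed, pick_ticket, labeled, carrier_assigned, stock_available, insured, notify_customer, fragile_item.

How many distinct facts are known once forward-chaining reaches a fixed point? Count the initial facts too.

15

[1] r2 [IF notify_customer and labeled and carrier_assigned THEN split_shipment]; r3 [IF insured and packed and stock_low THEN route_local]; r6 [IF fragile_item THEN oversize_item]. ⇒ new: split_shipment, route_local, oversize_item.
[2] r4 [IF route_local and pick_ticket and labeled THEN shipped]. ⇒ new: shipped.
[3] r1 [IF shipped and fragile_item and split_shipment THEN backorder]. ⇒ new: backorder.
Closure: {backorder, carrier_assigned, fragile_item, hazmat_flag, insured, labeled, notify_customer, oversize_item, packed, pick_ticket, route_local, shipped, split_shipment, stock_available, stock_low} — 15 facts.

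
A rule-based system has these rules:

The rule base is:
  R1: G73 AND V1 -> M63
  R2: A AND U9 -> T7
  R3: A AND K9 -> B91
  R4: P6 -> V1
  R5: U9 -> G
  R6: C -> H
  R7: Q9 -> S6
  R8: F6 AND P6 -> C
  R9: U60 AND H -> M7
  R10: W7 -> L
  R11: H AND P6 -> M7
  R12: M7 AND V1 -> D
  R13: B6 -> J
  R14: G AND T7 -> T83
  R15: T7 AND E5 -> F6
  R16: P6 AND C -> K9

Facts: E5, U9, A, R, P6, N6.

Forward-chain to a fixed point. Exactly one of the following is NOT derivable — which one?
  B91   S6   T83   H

S6

Round 1: R2 [A AND U9 -> T7]; R4 [P6 -> V1]; R5 [U9 -> G]. New: T7, V1, G.
Round 2: R14 [G AND T7 -> T83]; R15 [T7 AND E5 -> F6]. New: T83, F6.
Round 3: R8 [F6 AND P6 -> C]. New: C.
Round 4: R6 [C -> H]; R16 [P6 AND C -> K9]. New: H, K9.
Round 5: R3 [A AND K9 -> B91]; R11 [H AND P6 -> M7]. New: B91, M7.
Round 6: R12 [M7 AND V1 -> D]. New: D.
Derived: H (round 4), B91 (round 5), T83 (round 2). S6 never appears in any round.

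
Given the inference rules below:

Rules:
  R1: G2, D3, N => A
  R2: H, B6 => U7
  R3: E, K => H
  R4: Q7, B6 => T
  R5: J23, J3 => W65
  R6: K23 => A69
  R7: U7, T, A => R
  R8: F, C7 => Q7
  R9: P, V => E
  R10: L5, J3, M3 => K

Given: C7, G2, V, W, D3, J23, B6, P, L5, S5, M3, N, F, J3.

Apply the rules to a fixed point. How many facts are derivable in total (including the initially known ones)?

23

[1] R1 [G2, D3, N => A]; R5 [J23, J3 => W65]; R8 [F, C7 => Q7]; R9 [P, V => E]; R10 [L5, J3, M3 => K]. ⇒ new: A, W65, Q7, E, K.
[2] R3 [E, K => H]; R4 [Q7, B6 => T]. ⇒ new: H, T.
[3] R2 [H, B6 => U7]. ⇒ new: U7.
[4] R7 [U7, T, A => R]. ⇒ new: R.
Closure: {A, B6, C7, D3, E, F, G2, H, J23, J3, K, L5, M3, N, P, Q7, R, S5, T, U7, V, W, W65} — 23 facts.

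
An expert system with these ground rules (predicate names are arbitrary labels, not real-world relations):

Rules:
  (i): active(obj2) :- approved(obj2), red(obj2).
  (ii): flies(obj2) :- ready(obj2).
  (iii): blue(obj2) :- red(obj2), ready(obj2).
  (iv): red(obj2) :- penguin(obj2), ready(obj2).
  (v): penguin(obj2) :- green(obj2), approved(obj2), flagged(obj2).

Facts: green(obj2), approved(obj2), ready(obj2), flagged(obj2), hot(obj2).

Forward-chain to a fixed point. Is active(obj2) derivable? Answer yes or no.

yes

Round 1 — (ii), (v), derive flies(obj2), penguin(obj2).
Round 2 — (iv), derive red(obj2).
Round 3 — (i), (iii), derive active(obj2), blue(obj2).
active(obj2) appears in round 3, so it is derivable.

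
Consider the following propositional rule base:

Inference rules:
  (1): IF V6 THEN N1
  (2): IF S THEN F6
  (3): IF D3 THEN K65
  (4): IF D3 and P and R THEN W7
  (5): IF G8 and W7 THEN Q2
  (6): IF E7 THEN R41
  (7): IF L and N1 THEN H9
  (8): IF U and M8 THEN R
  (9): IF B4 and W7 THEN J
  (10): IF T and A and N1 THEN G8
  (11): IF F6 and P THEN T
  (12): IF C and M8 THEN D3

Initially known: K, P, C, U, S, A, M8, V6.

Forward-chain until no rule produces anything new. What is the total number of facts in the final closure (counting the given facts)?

17

Round 1 fires (1), (2), (8), (12), giving N1, F6, R, D3.
Round 2 fires (3), (4), (11), giving K65, W7, T.
Round 3 fires (10), giving G8.
Round 4 fires (5), giving Q2.
Closure: {A, C, D3, F6, G8, K, K65, M8, N1, P, Q2, R, S, T, U, V6, W7} — 17 facts.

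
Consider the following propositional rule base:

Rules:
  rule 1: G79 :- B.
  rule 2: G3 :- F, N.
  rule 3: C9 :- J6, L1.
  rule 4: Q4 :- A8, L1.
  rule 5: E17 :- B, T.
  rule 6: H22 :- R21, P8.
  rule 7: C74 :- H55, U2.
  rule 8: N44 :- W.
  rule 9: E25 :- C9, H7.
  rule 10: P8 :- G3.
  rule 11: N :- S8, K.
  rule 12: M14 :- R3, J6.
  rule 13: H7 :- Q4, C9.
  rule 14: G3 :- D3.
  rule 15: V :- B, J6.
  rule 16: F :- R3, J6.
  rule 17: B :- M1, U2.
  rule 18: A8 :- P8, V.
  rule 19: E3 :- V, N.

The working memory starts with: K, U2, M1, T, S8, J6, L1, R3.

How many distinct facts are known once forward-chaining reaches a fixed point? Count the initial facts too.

Round 1: rule 3 [C9 :- J6, L1.]; rule 11 [N :- S8, K.]; rule 12 [M14 :- R3, J6.]; rule 16 [F :- R3, J6.]; rule 17 [B :- M1, U2.]. New: C9, N, M14, F, B.
Round 2: rule 1 [G79 :- B.]; rule 2 [G3 :- F, N.]; rule 5 [E17 :- B, T.]; rule 15 [V :- B, J6.]. New: G79, G3, E17, V.
Round 3: rule 10 [P8 :- G3.]; rule 19 [E3 :- V, N.]. New: P8, E3.
Round 4: rule 18 [A8 :- P8, V.]. New: A8.
Round 5: rule 4 [Q4 :- A8, L1.]. New: Q4.
Round 6: rule 13 [H7 :- Q4, C9.]. New: H7.
Round 7: rule 9 [E25 :- C9, H7.]. New: E25.
Closure: {A8, B, C9, E17, E25, E3, F, G3, G79, H7, J6, K, L1, M1, M14, N, P8, Q4, R3, S8, T, U2, V} — 23 facts.

23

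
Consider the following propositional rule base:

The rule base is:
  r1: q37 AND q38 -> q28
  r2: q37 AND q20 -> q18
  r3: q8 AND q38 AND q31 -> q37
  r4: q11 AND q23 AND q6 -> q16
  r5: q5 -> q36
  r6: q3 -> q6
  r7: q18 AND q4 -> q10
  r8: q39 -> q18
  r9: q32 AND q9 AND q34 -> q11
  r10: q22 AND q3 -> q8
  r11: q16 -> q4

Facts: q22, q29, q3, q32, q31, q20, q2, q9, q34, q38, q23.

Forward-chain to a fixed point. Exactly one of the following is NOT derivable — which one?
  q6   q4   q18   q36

q36

[1] r6 [q3 -> q6]; r9 [q32 AND q9 AND q34 -> q11]; r10 [q22 AND q3 -> q8]. ⇒ new: q6, q11, q8.
[2] r3 [q8 AND q38 AND q31 -> q37]; r4 [q11 AND q23 AND q6 -> q16]. ⇒ new: q37, q16.
[3] r1 [q37 AND q38 -> q28]; r2 [q37 AND q20 -> q18]; r11 [q16 -> q4]. ⇒ new: q28, q18, q4.
[4] r7 [q18 AND q4 -> q10]. ⇒ new: q10.
Derived: q6 (round 1), q4 (round 3), q18 (round 3). q36 never appears in any round.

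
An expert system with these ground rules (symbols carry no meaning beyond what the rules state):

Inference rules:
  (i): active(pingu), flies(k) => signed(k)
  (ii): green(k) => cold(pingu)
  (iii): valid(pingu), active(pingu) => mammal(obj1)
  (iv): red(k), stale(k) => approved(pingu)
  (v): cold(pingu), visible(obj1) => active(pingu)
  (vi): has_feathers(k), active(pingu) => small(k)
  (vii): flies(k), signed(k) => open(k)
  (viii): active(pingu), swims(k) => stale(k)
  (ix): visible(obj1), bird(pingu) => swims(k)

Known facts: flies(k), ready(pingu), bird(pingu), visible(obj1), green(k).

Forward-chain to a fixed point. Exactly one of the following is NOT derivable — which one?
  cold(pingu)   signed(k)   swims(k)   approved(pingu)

[1] (ii) [green(k) => cold(pingu)]; (ix) [visible(obj1), bird(pingu) => swims(k)]. ⇒ new: cold(pingu), swims(k).
[2] (v) [cold(pingu), visible(obj1) => active(pingu)]. ⇒ new: active(pingu).
[3] (i) [active(pingu), flies(k) => signed(k)]; (viii) [active(pingu), swims(k) => stale(k)]. ⇒ new: signed(k), stale(k).
[4] (vii) [flies(k), signed(k) => open(k)]. ⇒ new: open(k).
Derived: swims(k) (round 1), cold(pingu) (round 1), signed(k) (round 3). approved(pingu) never appears in any round.

approved(pingu)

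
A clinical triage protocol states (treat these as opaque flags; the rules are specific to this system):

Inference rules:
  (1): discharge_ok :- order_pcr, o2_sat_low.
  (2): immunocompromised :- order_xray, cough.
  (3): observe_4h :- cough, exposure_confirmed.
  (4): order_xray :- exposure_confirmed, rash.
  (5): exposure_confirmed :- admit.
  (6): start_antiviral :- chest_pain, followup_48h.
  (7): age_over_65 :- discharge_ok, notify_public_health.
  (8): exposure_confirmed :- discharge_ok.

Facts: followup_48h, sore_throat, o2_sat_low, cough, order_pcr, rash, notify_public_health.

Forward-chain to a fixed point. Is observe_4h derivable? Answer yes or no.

Round 1 fires (1), giving discharge_ok.
Round 2 fires (7), (8), giving age_over_65, exposure_confirmed.
Round 3 fires (3), (4), giving observe_4h, order_xray.
Round 4 fires (2), giving immunocompromised.
observe_4h appears in round 3, so it is derivable.

yes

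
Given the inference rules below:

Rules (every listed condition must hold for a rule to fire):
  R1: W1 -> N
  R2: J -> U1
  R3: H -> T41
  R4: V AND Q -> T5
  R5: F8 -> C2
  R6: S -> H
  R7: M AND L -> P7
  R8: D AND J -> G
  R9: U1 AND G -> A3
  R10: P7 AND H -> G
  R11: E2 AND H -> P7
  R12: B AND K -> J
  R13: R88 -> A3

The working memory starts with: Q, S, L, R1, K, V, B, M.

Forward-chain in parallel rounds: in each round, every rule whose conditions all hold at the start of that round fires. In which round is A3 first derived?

Round 1 fires R4, R6, R7, R12, giving T5, H, P7, J.
Round 2 fires R2, R3, R10, giving U1, T41, G.
Round 3 fires R9, giving A3.
A3 first appears in round 3.

3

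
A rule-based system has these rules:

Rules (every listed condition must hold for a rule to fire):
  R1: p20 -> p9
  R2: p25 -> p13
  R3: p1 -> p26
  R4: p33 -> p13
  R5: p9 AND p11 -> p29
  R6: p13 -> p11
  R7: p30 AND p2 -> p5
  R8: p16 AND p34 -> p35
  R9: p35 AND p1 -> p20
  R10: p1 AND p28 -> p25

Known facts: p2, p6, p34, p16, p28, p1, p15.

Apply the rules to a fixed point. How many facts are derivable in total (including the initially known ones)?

15

Round 1: R3 [p1 -> p26]; R8 [p16 AND p34 -> p35]; R10 [p1 AND p28 -> p25]. New: p26, p35, p25.
Round 2: R2 [p25 -> p13]; R9 [p35 AND p1 -> p20]. New: p13, p20.
Round 3: R1 [p20 -> p9]; R6 [p13 -> p11]. New: p9, p11.
Round 4: R5 [p9 AND p11 -> p29]. New: p29.
Closure: {p1, p11, p13, p15, p16, p2, p20, p25, p26, p28, p29, p34, p35, p6, p9} — 15 facts.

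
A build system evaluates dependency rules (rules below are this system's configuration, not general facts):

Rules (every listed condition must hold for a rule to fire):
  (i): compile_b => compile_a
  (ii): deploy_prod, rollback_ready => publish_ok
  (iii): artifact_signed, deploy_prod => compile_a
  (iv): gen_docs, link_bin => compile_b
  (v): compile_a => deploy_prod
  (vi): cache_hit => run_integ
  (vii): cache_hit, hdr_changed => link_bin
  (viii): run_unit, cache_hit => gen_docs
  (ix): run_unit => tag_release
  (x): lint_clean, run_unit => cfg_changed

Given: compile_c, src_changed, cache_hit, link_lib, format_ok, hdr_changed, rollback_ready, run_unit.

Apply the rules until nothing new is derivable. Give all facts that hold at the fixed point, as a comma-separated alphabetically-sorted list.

cache_hit, compile_a, compile_b, compile_c, deploy_prod, format_ok, gen_docs, hdr_changed, link_bin, link_lib, publish_ok, rollback_ready, run_integ, run_unit, src_changed, tag_release

Round 1 fires (vi), (vii), (viii), (ix), giving run_integ, link_bin, gen_docs, tag_release.
Round 2 fires (iv), giving compile_b.
Round 3 fires (i), giving compile_a.
Round 4 fires (v), giving deploy_prod.
Round 5 fires (ii), giving publish_ok.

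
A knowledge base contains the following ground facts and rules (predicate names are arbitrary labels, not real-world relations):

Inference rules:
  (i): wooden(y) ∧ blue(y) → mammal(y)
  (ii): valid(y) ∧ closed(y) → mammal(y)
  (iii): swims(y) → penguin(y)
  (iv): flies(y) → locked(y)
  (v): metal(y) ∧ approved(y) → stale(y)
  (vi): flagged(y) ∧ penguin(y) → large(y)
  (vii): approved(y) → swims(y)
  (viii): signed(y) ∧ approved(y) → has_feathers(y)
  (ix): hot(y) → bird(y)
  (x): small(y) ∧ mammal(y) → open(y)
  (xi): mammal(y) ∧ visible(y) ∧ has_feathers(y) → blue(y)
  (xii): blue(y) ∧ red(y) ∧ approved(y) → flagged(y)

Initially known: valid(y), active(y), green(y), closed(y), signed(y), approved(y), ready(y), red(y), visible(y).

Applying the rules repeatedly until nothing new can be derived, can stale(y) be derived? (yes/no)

no

Round 1: (ii) [valid(y) ∧ closed(y) → mammal(y)]; (vii) [approved(y) → swims(y)]; (viii) [signed(y) ∧ approved(y) → has_feathers(y)]. Adds mammal(y), swims(y), has_feathers(y).
Round 2: (iii) [swims(y) → penguin(y)]; (xi) [mammal(y) ∧ visible(y) ∧ has_feathers(y) → blue(y)]. Adds penguin(y), blue(y).
Round 3: (xii) [blue(y) ∧ red(y) ∧ approved(y) → flagged(y)]. Adds flagged(y).
Round 4: (vi) [flagged(y) ∧ penguin(y) → large(y)]. Adds large(y).
Fixed point reached. stale(y) is concluded only by (v); (v) needs metal(y) (never derived).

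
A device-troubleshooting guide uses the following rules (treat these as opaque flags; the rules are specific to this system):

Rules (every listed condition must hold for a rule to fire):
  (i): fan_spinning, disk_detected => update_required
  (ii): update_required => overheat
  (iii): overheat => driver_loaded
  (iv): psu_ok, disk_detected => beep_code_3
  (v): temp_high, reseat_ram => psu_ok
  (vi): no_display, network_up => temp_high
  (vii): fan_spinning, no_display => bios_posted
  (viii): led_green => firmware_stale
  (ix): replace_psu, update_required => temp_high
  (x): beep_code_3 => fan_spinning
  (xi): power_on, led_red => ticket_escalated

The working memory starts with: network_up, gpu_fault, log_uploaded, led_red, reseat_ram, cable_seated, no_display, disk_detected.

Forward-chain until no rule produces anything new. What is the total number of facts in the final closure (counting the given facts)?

16

Round 1: (vi) [no_display, network_up => temp_high]. Adds temp_high.
Round 2: (v) [temp_high, reseat_ram => psu_ok]. Adds psu_ok.
Round 3: (iv) [psu_ok, disk_detected => beep_code_3]. Adds beep_code_3.
Round 4: (x) [beep_code_3 => fan_spinning]. Adds fan_spinning.
Round 5: (i) [fan_spinning, disk_detected => update_required]; (vii) [fan_spinning, no_display => bios_posted]. Adds update_required, bios_posted.
Round 6: (ii) [update_required => overheat]. Adds overheat.
Round 7: (iii) [overheat => driver_loaded]. Adds driver_loaded.
Closure: {beep_code_3, bios_posted, cable_seated, disk_detected, driver_loaded, fan_spinning, gpu_fault, led_red, log_uploaded, network_up, no_display, overheat, psu_ok, reseat_ram, temp_high, update_required} — 16 facts.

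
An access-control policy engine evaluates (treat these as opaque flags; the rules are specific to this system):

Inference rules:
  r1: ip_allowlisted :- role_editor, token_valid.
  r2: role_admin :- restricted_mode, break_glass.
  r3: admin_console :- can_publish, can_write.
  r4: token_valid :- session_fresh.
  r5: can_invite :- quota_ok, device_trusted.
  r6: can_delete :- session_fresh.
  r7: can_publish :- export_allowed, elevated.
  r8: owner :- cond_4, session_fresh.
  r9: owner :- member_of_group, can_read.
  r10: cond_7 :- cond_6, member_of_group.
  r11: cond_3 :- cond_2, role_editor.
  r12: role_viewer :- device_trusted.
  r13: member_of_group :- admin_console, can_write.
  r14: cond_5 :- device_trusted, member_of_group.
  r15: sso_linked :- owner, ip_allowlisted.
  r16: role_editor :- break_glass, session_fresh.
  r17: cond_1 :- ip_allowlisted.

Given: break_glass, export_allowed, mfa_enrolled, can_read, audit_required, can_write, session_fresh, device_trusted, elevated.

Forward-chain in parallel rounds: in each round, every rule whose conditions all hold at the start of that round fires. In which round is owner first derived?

4

Round 1: r4 [token_valid :- session_fresh.]; r6 [can_delete :- session_fresh.]; r7 [can_publish :- export_allowed, elevated.]; r12 [role_viewer :- device_trusted.]; r16 [role_editor :- break_glass, session_fresh.]. Adds token_valid, can_delete, can_publish, role_viewer, role_editor.
Round 2: r1 [ip_allowlisted :- role_editor, token_valid.]; r3 [admin_console :- can_publish, can_write.]. Adds ip_allowlisted, admin_console.
Round 3: r13 [member_of_group :- admin_console, can_write.]; r17 [cond_1 :- ip_allowlisted.]. Adds member_of_group, cond_1.
Round 4: r9 [owner :- member_of_group, can_read.]; r14 [cond_5 :- device_trusted, member_of_group.]. Adds owner, cond_5.
owner first appears in round 4.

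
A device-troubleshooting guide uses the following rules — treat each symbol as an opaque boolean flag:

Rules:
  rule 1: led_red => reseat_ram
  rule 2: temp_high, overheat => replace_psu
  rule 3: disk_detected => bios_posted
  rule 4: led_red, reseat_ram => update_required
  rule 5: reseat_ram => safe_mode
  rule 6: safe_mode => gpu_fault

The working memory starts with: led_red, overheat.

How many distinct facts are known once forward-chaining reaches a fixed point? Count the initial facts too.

Round 1: rule 1 [led_red => reseat_ram]. Adds reseat_ram.
Round 2: rule 4 [led_red, reseat_ram => update_required]; rule 5 [reseat_ram => safe_mode]. Adds update_required, safe_mode.
Round 3: rule 6 [safe_mode => gpu_fault]. Adds gpu_fault.
Closure: {gpu_fault, led_red, overheat, reseat_ram, safe_mode, update_required} — 6 facts.

6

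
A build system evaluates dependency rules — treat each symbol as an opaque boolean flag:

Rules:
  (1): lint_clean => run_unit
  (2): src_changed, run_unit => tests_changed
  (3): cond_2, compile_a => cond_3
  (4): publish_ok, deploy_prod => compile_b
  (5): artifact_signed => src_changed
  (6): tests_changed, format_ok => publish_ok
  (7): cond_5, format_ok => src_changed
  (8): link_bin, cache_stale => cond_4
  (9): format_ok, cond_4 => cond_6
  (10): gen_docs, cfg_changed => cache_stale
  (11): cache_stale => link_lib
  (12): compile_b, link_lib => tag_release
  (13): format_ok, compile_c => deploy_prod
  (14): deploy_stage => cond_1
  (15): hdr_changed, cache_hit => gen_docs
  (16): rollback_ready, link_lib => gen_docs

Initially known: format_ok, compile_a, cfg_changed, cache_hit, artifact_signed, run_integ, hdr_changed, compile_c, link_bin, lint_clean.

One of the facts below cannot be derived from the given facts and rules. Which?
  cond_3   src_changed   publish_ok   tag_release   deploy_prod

cond_3

[1] (1) [lint_clean => run_unit]; (5) [artifact_signed => src_changed]; (13) [format_ok, compile_c => deploy_prod]; (15) [hdr_changed, cache_hit => gen_docs]. ⇒ new: run_unit, src_changed, deploy_prod, gen_docs.
[2] (2) [src_changed, run_unit => tests_changed]; (10) [gen_docs, cfg_changed => cache_stale]. ⇒ new: tests_changed, cache_stale.
[3] (6) [tests_changed, format_ok => publish_ok]; (8) [link_bin, cache_stale => cond_4]; (11) [cache_stale => link_lib]. ⇒ new: publish_ok, cond_4, link_lib.
[4] (4) [publish_ok, deploy_prod => compile_b]; (9) [format_ok, cond_4 => cond_6]. ⇒ new: compile_b, cond_6.
[5] (12) [compile_b, link_lib => tag_release]. ⇒ new: tag_release.
Derived: deploy_prod (round 1), src_changed (round 1), publish_ok (round 3), tag_release (round 5). cond_3 never appears in any round.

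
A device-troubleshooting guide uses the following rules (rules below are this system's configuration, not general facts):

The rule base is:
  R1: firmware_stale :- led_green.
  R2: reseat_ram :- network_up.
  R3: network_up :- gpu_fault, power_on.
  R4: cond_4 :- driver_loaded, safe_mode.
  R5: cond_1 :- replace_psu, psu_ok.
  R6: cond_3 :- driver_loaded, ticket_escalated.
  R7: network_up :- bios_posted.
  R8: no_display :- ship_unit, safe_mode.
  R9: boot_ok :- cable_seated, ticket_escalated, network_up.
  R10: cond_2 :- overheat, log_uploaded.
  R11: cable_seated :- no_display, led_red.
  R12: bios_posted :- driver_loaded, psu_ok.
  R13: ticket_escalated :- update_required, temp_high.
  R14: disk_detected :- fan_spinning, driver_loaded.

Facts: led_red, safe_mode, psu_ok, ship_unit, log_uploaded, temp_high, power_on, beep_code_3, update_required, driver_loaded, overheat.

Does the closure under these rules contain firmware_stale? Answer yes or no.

no

Round 1 — R4, R8, R10, R12, R13, derive cond_4, no_display, cond_2, bios_posted, ticket_escalated.
Round 2 — R6, R7, R11, derive cond_3, network_up, cable_seated.
Round 3 — R2, R9, derive reseat_ram, boot_ok.
Fixed point reached. firmware_stale is concluded only by R1; R1 needs led_green (never derived).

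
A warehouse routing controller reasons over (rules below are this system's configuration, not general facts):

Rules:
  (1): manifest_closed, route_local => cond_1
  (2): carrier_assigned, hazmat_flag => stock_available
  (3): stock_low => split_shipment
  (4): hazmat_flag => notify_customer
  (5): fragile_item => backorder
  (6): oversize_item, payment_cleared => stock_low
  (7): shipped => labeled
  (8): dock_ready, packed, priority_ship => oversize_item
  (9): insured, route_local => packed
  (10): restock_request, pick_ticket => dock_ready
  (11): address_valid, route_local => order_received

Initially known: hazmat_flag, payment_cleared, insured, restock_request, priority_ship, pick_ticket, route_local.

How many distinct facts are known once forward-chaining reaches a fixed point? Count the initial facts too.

13

Round 1: (4) [hazmat_flag => notify_customer]; (9) [insured, route_local => packed]; (10) [restock_request, pick_ticket => dock_ready]. New: notify_customer, packed, dock_ready.
Round 2: (8) [dock_ready, packed, priority_ship => oversize_item]. New: oversize_item.
Round 3: (6) [oversize_item, payment_cleared => stock_low]. New: stock_low.
Round 4: (3) [stock_low => split_shipment]. New: split_shipment.
Closure: {dock_ready, hazmat_flag, insured, notify_customer, oversize_item, packed, payment_cleared, pick_ticket, priority_ship, restock_request, route_local, split_shipment, stock_low} — 13 facts.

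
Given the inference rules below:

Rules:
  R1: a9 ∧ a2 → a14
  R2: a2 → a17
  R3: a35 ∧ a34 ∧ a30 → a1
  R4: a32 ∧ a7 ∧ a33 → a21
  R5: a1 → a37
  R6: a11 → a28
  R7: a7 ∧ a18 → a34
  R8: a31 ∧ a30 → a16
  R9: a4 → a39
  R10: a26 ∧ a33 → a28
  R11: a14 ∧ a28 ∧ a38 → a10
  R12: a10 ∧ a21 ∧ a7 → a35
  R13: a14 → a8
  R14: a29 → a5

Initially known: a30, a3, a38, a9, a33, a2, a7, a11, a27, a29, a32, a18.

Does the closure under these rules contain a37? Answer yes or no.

yes

Round 1: R1 [a9 ∧ a2 → a14]; R2 [a2 → a17]; R4 [a32 ∧ a7 ∧ a33 → a21]; R6 [a11 → a28]; R7 [a7 ∧ a18 → a34]; R14 [a29 → a5]. New: a14, a17, a21, a28, a34, a5.
Round 2: R11 [a14 ∧ a28 ∧ a38 → a10]; R13 [a14 → a8]. New: a10, a8.
Round 3: R12 [a10 ∧ a21 ∧ a7 → a35]. New: a35.
Round 4: R3 [a35 ∧ a34 ∧ a30 → a1]. New: a1.
Round 5: R5 [a1 → a37]. New: a37.
a37 appears in round 5, so it is derivable.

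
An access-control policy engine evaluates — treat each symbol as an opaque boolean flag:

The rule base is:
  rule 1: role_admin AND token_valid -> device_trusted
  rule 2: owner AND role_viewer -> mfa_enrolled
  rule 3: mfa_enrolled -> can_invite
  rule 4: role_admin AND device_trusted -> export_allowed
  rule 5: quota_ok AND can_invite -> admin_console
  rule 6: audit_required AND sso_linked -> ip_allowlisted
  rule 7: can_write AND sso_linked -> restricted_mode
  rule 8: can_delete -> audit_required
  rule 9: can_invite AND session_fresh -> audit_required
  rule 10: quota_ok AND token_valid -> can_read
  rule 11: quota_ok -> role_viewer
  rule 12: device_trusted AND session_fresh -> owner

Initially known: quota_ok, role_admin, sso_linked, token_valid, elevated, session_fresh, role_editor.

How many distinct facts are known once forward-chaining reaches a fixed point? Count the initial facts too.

17

[1] rule 1 [role_admin AND token_valid -> device_trusted]; rule 10 [quota_ok AND token_valid -> can_read]; rule 11 [quota_ok -> role_viewer]. ⇒ new: device_trusted, can_read, role_viewer.
[2] rule 4 [role_admin AND device_trusted -> export_allowed]; rule 12 [device_trusted AND session_fresh -> owner]. ⇒ new: export_allowed, owner.
[3] rule 2 [owner AND role_viewer -> mfa_enrolled]. ⇒ new: mfa_enrolled.
[4] rule 3 [mfa_enrolled -> can_invite]. ⇒ new: can_invite.
[5] rule 5 [quota_ok AND can_invite -> admin_console]; rule 9 [can_invite AND session_fresh -> audit_required]. ⇒ new: admin_console, audit_required.
[6] rule 6 [audit_required AND sso_linked -> ip_allowlisted]. ⇒ new: ip_allowlisted.
Closure: {admin_console, audit_required, can_invite, can_read, device_trusted, elevated, export_allowed, ip_allowlisted, mfa_enrolled, owner, quota_ok, role_admin, role_editor, role_viewer, session_fresh, sso_linked, token_valid} — 17 facts.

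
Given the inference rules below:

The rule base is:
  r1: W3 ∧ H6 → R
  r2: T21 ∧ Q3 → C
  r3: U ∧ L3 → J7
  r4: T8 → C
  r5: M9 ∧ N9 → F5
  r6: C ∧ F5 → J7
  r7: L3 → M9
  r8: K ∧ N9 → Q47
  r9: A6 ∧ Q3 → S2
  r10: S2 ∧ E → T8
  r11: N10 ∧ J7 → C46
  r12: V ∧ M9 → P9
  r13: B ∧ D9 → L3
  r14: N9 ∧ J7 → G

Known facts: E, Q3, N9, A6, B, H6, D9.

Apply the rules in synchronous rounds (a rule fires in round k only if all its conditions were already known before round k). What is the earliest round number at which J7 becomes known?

[1] r9 [A6 ∧ Q3 → S2]; r13 [B ∧ D9 → L3]. ⇒ new: S2, L3.
[2] r7 [L3 → M9]; r10 [S2 ∧ E → T8]. ⇒ new: M9, T8.
[3] r4 [T8 → C]; r5 [M9 ∧ N9 → F5]. ⇒ new: C, F5.
[4] r6 [C ∧ F5 → J7]. ⇒ new: J7.
J7 first appears in round 4.

4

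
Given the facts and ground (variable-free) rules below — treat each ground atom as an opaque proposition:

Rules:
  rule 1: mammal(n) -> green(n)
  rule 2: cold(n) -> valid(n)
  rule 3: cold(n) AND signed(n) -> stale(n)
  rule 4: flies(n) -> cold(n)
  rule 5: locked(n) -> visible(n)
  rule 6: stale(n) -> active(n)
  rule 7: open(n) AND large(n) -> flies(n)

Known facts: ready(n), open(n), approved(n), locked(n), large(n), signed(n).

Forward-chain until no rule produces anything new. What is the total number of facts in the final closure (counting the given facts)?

12

Round 1: rule 5 [locked(n) -> visible(n)]; rule 7 [open(n) AND large(n) -> flies(n)]. New: visible(n), flies(n).
Round 2: rule 4 [flies(n) -> cold(n)]. New: cold(n).
Round 3: rule 2 [cold(n) -> valid(n)]; rule 3 [cold(n) AND signed(n) -> stale(n)]. New: valid(n), stale(n).
Round 4: rule 6 [stale(n) -> active(n)]. New: active(n).
Closure: {active(n), approved(n), cold(n), flies(n), large(n), locked(n), open(n), ready(n), signed(n), stale(n), valid(n), visible(n)} — 12 facts.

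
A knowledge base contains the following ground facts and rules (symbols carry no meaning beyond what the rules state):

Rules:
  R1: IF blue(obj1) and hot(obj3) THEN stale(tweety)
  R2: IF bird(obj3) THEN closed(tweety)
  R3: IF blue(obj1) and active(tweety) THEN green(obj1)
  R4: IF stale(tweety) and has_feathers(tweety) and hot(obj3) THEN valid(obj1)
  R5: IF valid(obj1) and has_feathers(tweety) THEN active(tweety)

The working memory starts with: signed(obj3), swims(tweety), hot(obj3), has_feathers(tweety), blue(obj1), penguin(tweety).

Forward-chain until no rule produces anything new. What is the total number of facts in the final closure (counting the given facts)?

10

Round 1 fires R1, giving stale(tweety).
Round 2 fires R4, giving valid(obj1).
Round 3 fires R5, giving active(tweety).
Round 4 fires R3, giving green(obj1).
Closure: {active(tweety), blue(obj1), green(obj1), has_feathers(tweety), hot(obj3), penguin(tweety), signed(obj3), stale(tweety), swims(tweety), valid(obj1)} — 10 facts.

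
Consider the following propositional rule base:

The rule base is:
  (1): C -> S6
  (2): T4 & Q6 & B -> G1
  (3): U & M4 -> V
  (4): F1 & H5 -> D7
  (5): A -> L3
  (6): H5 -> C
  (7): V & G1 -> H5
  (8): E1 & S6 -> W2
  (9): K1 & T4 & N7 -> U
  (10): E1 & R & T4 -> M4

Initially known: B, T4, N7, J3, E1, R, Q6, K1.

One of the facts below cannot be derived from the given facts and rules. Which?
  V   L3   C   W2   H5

L3

Round 1: (2) [T4 & Q6 & B -> G1]; (9) [K1 & T4 & N7 -> U]; (10) [E1 & R & T4 -> M4]. Adds G1, U, M4.
Round 2: (3) [U & M4 -> V]. Adds V.
Round 3: (7) [V & G1 -> H5]. Adds H5.
Round 4: (6) [H5 -> C]. Adds C.
Round 5: (1) [C -> S6]. Adds S6.
Round 6: (8) [E1 & S6 -> W2]. Adds W2.
Derived: V (round 2), W2 (round 6), H5 (round 3), C (round 4). L3 never appears in any round.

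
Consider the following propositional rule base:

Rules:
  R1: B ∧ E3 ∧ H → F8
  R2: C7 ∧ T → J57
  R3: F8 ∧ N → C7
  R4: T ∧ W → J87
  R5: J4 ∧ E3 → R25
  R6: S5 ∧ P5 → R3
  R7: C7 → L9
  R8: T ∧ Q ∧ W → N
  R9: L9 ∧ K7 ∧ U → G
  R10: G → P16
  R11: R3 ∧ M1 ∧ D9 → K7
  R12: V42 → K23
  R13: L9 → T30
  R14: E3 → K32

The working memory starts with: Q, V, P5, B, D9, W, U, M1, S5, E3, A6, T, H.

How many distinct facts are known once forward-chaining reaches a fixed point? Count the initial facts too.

25

Round 1: R1 [B ∧ E3 ∧ H → F8]; R4 [T ∧ W → J87]; R6 [S5 ∧ P5 → R3]; R8 [T ∧ Q ∧ W → N]; R14 [E3 → K32]. New: F8, J87, R3, N, K32.
Round 2: R3 [F8 ∧ N → C7]; R11 [R3 ∧ M1 ∧ D9 → K7]. New: C7, K7.
Round 3: R2 [C7 ∧ T → J57]; R7 [C7 → L9]. New: J57, L9.
Round 4: R9 [L9 ∧ K7 ∧ U → G]; R13 [L9 → T30]. New: G, T30.
Round 5: R10 [G → P16]. New: P16.
Closure: {A6, B, C7, D9, E3, F8, G, H, J57, J87, K32, K7, L9, M1, N, P16, P5, Q, R3, S5, T, T30, U, V, W} — 25 facts.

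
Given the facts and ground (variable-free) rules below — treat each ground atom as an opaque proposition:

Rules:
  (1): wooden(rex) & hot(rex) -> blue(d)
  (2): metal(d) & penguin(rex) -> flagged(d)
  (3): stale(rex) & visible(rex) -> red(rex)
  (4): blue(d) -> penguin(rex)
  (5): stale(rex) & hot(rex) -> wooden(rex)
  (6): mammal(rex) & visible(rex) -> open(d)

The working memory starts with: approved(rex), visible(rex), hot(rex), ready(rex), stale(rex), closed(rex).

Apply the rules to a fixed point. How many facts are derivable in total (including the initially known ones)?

Round 1: (3) [stale(rex) & visible(rex) -> red(rex)]; (5) [stale(rex) & hot(rex) -> wooden(rex)]. New: red(rex), wooden(rex).
Round 2: (1) [wooden(rex) & hot(rex) -> blue(d)]. New: blue(d).
Round 3: (4) [blue(d) -> penguin(rex)]. New: penguin(rex).
Closure: {approved(rex), blue(d), closed(rex), hot(rex), penguin(rex), ready(rex), red(rex), stale(rex), visible(rex), wooden(rex)} — 10 facts.

10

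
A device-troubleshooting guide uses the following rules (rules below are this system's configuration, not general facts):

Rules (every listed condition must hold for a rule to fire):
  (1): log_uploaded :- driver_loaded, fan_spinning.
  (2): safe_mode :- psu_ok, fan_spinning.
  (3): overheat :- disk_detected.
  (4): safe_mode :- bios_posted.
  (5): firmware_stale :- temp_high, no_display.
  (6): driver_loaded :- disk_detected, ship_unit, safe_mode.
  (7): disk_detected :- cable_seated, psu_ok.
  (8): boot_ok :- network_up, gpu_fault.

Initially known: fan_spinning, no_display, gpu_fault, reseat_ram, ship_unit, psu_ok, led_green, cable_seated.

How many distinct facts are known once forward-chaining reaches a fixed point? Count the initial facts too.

Round 1 fires (2), (7), giving safe_mode, disk_detected.
Round 2 fires (3), (6), giving overheat, driver_loaded.
Round 3 fires (1), giving log_uploaded.
Closure: {cable_seated, disk_detected, driver_loaded, fan_spinning, gpu_fault, led_green, log_uploaded, no_display, overheat, psu_ok, reseat_ram, safe_mode, ship_unit} — 13 facts.

13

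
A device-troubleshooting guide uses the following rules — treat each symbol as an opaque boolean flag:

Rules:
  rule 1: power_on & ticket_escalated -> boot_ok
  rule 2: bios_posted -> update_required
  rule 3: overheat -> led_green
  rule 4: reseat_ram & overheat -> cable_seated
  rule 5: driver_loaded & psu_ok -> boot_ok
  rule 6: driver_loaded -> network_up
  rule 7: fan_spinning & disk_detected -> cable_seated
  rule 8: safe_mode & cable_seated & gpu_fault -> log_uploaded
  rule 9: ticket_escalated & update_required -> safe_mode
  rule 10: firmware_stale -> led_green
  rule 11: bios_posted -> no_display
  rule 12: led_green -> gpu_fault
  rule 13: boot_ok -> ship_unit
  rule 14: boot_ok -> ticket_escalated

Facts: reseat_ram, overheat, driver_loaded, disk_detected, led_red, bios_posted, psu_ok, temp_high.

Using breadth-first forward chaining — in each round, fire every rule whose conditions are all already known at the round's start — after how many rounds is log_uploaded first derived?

[1] rule 2 [bios_posted -> update_required]; rule 3 [overheat -> led_green]; rule 4 [reseat_ram & overheat -> cable_seated]; rule 5 [driver_loaded & psu_ok -> boot_ok]; rule 6 [driver_loaded -> network_up]; rule 11 [bios_posted -> no_display]. ⇒ new: update_required, led_green, cable_seated, boot_ok, network_up, no_display.
[2] rule 12 [led_green -> gpu_fault]; rule 13 [boot_ok -> ship_unit]; rule 14 [boot_ok -> ticket_escalated]. ⇒ new: gpu_fault, ship_unit, ticket_escalated.
[3] rule 9 [ticket_escalated & update_required -> safe_mode]. ⇒ new: safe_mode.
[4] rule 8 [safe_mode & cable_seated & gpu_fault -> log_uploaded]. ⇒ new: log_uploaded.
log_uploaded first appears in round 4.

4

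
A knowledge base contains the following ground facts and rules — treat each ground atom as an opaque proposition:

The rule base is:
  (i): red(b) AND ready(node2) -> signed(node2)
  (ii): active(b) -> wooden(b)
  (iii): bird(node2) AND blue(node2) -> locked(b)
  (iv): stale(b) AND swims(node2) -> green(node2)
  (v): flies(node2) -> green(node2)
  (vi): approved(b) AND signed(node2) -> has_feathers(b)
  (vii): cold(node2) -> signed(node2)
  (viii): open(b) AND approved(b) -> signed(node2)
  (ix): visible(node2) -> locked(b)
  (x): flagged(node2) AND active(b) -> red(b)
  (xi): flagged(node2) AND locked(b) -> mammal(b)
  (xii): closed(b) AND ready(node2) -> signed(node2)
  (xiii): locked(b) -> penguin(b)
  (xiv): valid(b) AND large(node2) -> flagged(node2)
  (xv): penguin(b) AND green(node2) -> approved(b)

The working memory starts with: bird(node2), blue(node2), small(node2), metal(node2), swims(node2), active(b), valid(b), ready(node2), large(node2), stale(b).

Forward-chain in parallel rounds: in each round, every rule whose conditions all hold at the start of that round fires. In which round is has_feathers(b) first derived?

4

Round 1: (ii) [active(b) -> wooden(b)]; (iii) [bird(node2) AND blue(node2) -> locked(b)]; (iv) [stale(b) AND swims(node2) -> green(node2)]; (xiv) [valid(b) AND large(node2) -> flagged(node2)]. New: wooden(b), locked(b), green(node2), flagged(node2).
Round 2: (x) [flagged(node2) AND active(b) -> red(b)]; (xi) [flagged(node2) AND locked(b) -> mammal(b)]; (xiii) [locked(b) -> penguin(b)]. New: red(b), mammal(b), penguin(b).
Round 3: (i) [red(b) AND ready(node2) -> signed(node2)]; (xv) [penguin(b) AND green(node2) -> approved(b)]. New: signed(node2), approved(b).
Round 4: (vi) [approved(b) AND signed(node2) -> has_feathers(b)]. New: has_feathers(b).
has_feathers(b) first appears in round 4.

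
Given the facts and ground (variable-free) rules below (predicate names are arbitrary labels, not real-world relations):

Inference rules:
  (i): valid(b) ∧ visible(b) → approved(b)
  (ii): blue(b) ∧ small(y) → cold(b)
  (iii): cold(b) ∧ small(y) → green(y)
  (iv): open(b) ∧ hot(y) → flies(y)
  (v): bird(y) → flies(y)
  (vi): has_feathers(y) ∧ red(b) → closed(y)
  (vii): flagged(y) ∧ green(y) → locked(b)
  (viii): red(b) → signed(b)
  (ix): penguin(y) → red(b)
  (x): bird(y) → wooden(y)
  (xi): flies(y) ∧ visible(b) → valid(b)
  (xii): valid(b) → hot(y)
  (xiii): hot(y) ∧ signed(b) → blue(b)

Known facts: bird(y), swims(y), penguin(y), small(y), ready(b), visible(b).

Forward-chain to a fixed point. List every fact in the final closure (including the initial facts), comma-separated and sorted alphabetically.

approved(b), bird(y), blue(b), cold(b), flies(y), green(y), hot(y), penguin(y), ready(b), red(b), signed(b), small(y), swims(y), valid(b), visible(b), wooden(y)

Round 1: (v) [bird(y) → flies(y)]; (ix) [penguin(y) → red(b)]; (x) [bird(y) → wooden(y)]. Adds flies(y), red(b), wooden(y).
Round 2: (viii) [red(b) → signed(b)]; (xi) [flies(y) ∧ visible(b) → valid(b)]. Adds signed(b), valid(b).
Round 3: (i) [valid(b) ∧ visible(b) → approved(b)]; (xii) [valid(b) → hot(y)]. Adds approved(b), hot(y).
Round 4: (xiii) [hot(y) ∧ signed(b) → blue(b)]. Adds blue(b).
Round 5: (ii) [blue(b) ∧ small(y) → cold(b)]. Adds cold(b).
Round 6: (iii) [cold(b) ∧ small(y) → green(y)]. Adds green(y).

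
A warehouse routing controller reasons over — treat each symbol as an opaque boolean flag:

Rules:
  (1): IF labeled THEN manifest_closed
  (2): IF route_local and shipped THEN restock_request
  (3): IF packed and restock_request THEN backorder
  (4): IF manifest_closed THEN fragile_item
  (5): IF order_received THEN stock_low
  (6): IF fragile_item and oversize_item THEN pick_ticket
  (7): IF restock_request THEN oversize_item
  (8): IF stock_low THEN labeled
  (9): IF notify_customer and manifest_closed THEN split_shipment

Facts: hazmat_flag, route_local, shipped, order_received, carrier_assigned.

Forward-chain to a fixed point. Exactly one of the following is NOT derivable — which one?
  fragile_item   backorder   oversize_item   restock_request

[1] (2) [IF route_local and shipped THEN restock_request]; (5) [IF order_received THEN stock_low]. ⇒ new: restock_request, stock_low.
[2] (7) [IF restock_request THEN oversize_item]; (8) [IF stock_low THEN labeled]. ⇒ new: oversize_item, labeled.
[3] (1) [IF labeled THEN manifest_closed]. ⇒ new: manifest_closed.
[4] (4) [IF manifest_closed THEN fragile_item]. ⇒ new: fragile_item.
[5] (6) [IF fragile_item and oversize_item THEN pick_ticket]. ⇒ new: pick_ticket.
Derived: restock_request (round 1), fragile_item (round 4), oversize_item (round 2). backorder never appears in any round.

backorder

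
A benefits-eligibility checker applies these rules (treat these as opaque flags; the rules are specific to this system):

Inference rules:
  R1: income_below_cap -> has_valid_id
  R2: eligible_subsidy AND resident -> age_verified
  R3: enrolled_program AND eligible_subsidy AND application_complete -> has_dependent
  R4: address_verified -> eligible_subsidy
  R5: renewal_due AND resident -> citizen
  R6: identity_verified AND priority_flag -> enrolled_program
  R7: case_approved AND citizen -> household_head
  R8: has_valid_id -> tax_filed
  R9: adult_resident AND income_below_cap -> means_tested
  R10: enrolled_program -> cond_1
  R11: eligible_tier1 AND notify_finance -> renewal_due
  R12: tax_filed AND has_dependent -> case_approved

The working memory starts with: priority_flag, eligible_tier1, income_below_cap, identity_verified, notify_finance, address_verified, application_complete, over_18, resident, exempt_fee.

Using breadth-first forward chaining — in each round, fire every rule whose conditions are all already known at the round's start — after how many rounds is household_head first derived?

4

Round 1 — R1, R4, R6, R11, derive has_valid_id, eligible_subsidy, enrolled_program, renewal_due.
Round 2 — R2, R3, R5, R8, R10, derive age_verified, has_dependent, citizen, tax_filed, cond_1.
Round 3 — R12, derive case_approved.
Round 4 — R7, derive household_head.
household_head first appears in round 4.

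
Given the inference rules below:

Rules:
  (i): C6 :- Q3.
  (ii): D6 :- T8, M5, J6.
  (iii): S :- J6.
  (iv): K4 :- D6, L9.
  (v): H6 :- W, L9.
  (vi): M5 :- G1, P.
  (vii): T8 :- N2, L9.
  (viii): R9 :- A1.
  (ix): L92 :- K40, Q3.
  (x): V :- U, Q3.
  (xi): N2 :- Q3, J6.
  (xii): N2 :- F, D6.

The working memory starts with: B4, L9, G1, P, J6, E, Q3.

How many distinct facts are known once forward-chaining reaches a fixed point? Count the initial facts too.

14

Round 1: (i) [C6 :- Q3.]; (iii) [S :- J6.]; (vi) [M5 :- G1, P.]; (xi) [N2 :- Q3, J6.]. Adds C6, S, M5, N2.
Round 2: (vii) [T8 :- N2, L9.]. Adds T8.
Round 3: (ii) [D6 :- T8, M5, J6.]. Adds D6.
Round 4: (iv) [K4 :- D6, L9.]. Adds K4.
Closure: {B4, C6, D6, E, G1, J6, K4, L9, M5, N2, P, Q3, S, T8} — 14 facts.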